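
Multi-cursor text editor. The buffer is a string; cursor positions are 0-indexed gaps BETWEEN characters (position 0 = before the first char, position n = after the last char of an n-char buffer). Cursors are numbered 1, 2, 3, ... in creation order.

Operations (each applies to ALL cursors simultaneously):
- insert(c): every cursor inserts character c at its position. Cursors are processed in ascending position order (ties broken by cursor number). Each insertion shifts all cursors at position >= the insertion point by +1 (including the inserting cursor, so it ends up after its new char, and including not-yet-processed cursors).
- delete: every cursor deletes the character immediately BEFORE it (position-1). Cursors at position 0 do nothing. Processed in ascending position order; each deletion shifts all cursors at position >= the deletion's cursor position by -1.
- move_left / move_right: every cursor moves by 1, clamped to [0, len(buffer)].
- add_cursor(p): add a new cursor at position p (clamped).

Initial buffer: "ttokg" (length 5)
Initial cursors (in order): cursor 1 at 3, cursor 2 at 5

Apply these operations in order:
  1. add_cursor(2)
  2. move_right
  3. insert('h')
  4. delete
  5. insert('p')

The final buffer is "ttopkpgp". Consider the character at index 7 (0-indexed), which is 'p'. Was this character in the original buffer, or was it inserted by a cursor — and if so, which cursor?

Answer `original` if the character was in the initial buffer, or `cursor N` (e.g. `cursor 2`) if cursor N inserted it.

Answer: cursor 2

Derivation:
After op 1 (add_cursor(2)): buffer="ttokg" (len 5), cursors c3@2 c1@3 c2@5, authorship .....
After op 2 (move_right): buffer="ttokg" (len 5), cursors c3@3 c1@4 c2@5, authorship .....
After op 3 (insert('h')): buffer="ttohkhgh" (len 8), cursors c3@4 c1@6 c2@8, authorship ...3.1.2
After op 4 (delete): buffer="ttokg" (len 5), cursors c3@3 c1@4 c2@5, authorship .....
After op 5 (insert('p')): buffer="ttopkpgp" (len 8), cursors c3@4 c1@6 c2@8, authorship ...3.1.2
Authorship (.=original, N=cursor N): . . . 3 . 1 . 2
Index 7: author = 2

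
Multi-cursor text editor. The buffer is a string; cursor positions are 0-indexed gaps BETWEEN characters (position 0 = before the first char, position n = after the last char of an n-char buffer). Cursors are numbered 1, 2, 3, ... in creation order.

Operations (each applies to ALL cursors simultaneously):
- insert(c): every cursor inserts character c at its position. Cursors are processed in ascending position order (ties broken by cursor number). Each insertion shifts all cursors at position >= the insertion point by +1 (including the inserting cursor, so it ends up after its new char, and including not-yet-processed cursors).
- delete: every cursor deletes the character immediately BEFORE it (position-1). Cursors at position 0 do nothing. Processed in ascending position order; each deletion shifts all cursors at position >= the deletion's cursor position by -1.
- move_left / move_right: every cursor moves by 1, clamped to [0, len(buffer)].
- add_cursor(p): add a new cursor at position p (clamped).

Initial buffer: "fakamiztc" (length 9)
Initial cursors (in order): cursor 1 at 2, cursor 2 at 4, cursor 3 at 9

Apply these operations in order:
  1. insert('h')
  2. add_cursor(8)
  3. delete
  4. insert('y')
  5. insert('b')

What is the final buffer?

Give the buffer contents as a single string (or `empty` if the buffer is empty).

Answer: faybkaybmybztcyb

Derivation:
After op 1 (insert('h')): buffer="fahkahmiztch" (len 12), cursors c1@3 c2@6 c3@12, authorship ..1..2.....3
After op 2 (add_cursor(8)): buffer="fahkahmiztch" (len 12), cursors c1@3 c2@6 c4@8 c3@12, authorship ..1..2.....3
After op 3 (delete): buffer="fakamztc" (len 8), cursors c1@2 c2@4 c4@5 c3@8, authorship ........
After op 4 (insert('y')): buffer="faykaymyztcy" (len 12), cursors c1@3 c2@6 c4@8 c3@12, authorship ..1..2.4...3
After op 5 (insert('b')): buffer="faybkaybmybztcyb" (len 16), cursors c1@4 c2@8 c4@11 c3@16, authorship ..11..22.44...33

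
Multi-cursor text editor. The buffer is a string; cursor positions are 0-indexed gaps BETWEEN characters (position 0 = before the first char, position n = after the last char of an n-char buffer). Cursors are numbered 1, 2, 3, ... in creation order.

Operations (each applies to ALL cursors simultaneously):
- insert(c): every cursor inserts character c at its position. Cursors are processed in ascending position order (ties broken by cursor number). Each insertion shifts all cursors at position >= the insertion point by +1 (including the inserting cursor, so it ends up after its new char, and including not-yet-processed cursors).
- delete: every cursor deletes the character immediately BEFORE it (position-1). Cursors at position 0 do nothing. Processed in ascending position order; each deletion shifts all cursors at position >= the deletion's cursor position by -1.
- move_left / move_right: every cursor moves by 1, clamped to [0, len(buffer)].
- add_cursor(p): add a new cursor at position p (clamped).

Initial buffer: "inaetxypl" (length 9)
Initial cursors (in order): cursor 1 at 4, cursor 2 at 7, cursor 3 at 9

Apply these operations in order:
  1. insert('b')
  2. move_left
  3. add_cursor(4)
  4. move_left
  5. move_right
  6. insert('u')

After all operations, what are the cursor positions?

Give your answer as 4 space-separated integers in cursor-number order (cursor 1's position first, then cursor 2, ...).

After op 1 (insert('b')): buffer="inaebtxybplb" (len 12), cursors c1@5 c2@9 c3@12, authorship ....1...2..3
After op 2 (move_left): buffer="inaebtxybplb" (len 12), cursors c1@4 c2@8 c3@11, authorship ....1...2..3
After op 3 (add_cursor(4)): buffer="inaebtxybplb" (len 12), cursors c1@4 c4@4 c2@8 c3@11, authorship ....1...2..3
After op 4 (move_left): buffer="inaebtxybplb" (len 12), cursors c1@3 c4@3 c2@7 c3@10, authorship ....1...2..3
After op 5 (move_right): buffer="inaebtxybplb" (len 12), cursors c1@4 c4@4 c2@8 c3@11, authorship ....1...2..3
After op 6 (insert('u')): buffer="inaeuubtxyubplub" (len 16), cursors c1@6 c4@6 c2@11 c3@15, authorship ....141...22..33

Answer: 6 11 15 6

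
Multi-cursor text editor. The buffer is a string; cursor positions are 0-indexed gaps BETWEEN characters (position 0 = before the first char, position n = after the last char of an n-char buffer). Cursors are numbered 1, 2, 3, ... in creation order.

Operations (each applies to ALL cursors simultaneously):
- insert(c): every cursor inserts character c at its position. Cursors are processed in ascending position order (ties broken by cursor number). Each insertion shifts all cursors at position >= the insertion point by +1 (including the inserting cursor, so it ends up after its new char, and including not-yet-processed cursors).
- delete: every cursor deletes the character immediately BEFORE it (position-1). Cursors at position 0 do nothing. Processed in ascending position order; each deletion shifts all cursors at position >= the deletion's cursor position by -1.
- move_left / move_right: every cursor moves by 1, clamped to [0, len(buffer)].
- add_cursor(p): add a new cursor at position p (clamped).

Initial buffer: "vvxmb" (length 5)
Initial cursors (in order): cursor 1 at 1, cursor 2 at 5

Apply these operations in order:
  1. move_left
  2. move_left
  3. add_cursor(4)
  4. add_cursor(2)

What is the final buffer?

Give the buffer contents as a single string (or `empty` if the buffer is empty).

After op 1 (move_left): buffer="vvxmb" (len 5), cursors c1@0 c2@4, authorship .....
After op 2 (move_left): buffer="vvxmb" (len 5), cursors c1@0 c2@3, authorship .....
After op 3 (add_cursor(4)): buffer="vvxmb" (len 5), cursors c1@0 c2@3 c3@4, authorship .....
After op 4 (add_cursor(2)): buffer="vvxmb" (len 5), cursors c1@0 c4@2 c2@3 c3@4, authorship .....

Answer: vvxmb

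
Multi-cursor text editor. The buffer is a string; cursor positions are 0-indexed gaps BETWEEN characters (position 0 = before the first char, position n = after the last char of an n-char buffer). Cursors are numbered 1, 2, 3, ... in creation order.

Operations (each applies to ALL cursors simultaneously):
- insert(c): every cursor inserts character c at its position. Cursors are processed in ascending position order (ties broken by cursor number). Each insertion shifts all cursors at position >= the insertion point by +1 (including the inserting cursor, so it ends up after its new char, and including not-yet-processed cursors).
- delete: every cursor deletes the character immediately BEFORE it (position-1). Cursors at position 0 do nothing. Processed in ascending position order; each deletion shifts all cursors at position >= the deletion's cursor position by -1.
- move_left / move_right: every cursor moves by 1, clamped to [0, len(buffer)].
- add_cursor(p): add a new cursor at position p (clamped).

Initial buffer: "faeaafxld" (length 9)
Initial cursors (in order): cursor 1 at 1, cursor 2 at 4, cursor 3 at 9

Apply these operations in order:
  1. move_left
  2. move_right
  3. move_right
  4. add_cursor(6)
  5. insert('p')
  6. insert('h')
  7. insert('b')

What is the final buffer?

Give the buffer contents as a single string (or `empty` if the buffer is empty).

Answer: faphbeaaphbfphbxldphb

Derivation:
After op 1 (move_left): buffer="faeaafxld" (len 9), cursors c1@0 c2@3 c3@8, authorship .........
After op 2 (move_right): buffer="faeaafxld" (len 9), cursors c1@1 c2@4 c3@9, authorship .........
After op 3 (move_right): buffer="faeaafxld" (len 9), cursors c1@2 c2@5 c3@9, authorship .........
After op 4 (add_cursor(6)): buffer="faeaafxld" (len 9), cursors c1@2 c2@5 c4@6 c3@9, authorship .........
After op 5 (insert('p')): buffer="fapeaapfpxldp" (len 13), cursors c1@3 c2@7 c4@9 c3@13, authorship ..1...2.4...3
After op 6 (insert('h')): buffer="fapheaaphfphxldph" (len 17), cursors c1@4 c2@9 c4@12 c3@17, authorship ..11...22.44...33
After op 7 (insert('b')): buffer="faphbeaaphbfphbxldphb" (len 21), cursors c1@5 c2@11 c4@15 c3@21, authorship ..111...222.444...333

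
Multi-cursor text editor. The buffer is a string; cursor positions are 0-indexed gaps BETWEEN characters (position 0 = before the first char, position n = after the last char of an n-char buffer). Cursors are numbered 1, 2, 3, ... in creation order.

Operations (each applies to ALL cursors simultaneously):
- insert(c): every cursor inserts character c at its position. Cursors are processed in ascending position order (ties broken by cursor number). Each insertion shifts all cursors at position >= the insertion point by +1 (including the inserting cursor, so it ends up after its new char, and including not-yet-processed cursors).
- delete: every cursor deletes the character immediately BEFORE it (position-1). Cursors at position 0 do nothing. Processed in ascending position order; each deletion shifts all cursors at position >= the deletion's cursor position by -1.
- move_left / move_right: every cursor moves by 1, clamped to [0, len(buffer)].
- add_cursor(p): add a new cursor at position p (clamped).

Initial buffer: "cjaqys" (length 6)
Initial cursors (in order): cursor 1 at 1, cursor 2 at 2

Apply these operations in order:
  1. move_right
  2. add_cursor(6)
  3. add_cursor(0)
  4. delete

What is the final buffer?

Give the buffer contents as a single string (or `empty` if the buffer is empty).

Answer: cqy

Derivation:
After op 1 (move_right): buffer="cjaqys" (len 6), cursors c1@2 c2@3, authorship ......
After op 2 (add_cursor(6)): buffer="cjaqys" (len 6), cursors c1@2 c2@3 c3@6, authorship ......
After op 3 (add_cursor(0)): buffer="cjaqys" (len 6), cursors c4@0 c1@2 c2@3 c3@6, authorship ......
After op 4 (delete): buffer="cqy" (len 3), cursors c4@0 c1@1 c2@1 c3@3, authorship ...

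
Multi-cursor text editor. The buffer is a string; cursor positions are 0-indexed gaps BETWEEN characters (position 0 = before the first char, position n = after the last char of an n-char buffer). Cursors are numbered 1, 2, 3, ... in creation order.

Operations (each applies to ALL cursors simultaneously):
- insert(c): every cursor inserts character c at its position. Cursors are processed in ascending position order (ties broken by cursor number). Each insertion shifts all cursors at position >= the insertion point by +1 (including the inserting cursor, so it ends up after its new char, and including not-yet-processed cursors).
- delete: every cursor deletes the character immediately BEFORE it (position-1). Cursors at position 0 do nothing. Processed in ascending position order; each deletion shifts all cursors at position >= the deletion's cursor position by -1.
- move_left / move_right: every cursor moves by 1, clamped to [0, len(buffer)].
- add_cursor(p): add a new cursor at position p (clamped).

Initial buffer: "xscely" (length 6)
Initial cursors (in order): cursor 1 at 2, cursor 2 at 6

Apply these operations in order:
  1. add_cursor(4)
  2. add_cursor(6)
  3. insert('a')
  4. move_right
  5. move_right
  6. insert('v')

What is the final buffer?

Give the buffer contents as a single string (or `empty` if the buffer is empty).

After op 1 (add_cursor(4)): buffer="xscely" (len 6), cursors c1@2 c3@4 c2@6, authorship ......
After op 2 (add_cursor(6)): buffer="xscely" (len 6), cursors c1@2 c3@4 c2@6 c4@6, authorship ......
After op 3 (insert('a')): buffer="xsacealyaa" (len 10), cursors c1@3 c3@6 c2@10 c4@10, authorship ..1..3..24
After op 4 (move_right): buffer="xsacealyaa" (len 10), cursors c1@4 c3@7 c2@10 c4@10, authorship ..1..3..24
After op 5 (move_right): buffer="xsacealyaa" (len 10), cursors c1@5 c3@8 c2@10 c4@10, authorship ..1..3..24
After op 6 (insert('v')): buffer="xsacevalyvaavv" (len 14), cursors c1@6 c3@10 c2@14 c4@14, authorship ..1..13..32424

Answer: xsacevalyvaavv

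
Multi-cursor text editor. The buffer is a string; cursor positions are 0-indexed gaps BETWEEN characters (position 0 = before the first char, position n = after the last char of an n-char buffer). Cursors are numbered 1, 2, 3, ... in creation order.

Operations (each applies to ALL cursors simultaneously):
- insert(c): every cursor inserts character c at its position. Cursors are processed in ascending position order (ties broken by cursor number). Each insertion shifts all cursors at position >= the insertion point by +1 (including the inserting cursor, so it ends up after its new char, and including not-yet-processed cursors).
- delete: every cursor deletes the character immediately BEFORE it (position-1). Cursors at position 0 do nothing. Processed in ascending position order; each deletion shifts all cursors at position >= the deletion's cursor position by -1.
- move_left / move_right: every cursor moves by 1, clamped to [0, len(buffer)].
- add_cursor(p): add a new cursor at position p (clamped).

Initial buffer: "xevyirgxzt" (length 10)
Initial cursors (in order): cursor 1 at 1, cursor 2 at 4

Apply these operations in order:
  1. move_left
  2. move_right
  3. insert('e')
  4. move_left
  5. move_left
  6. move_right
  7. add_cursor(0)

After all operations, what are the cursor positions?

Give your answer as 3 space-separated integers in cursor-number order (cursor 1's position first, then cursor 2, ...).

Answer: 1 5 0

Derivation:
After op 1 (move_left): buffer="xevyirgxzt" (len 10), cursors c1@0 c2@3, authorship ..........
After op 2 (move_right): buffer="xevyirgxzt" (len 10), cursors c1@1 c2@4, authorship ..........
After op 3 (insert('e')): buffer="xeevyeirgxzt" (len 12), cursors c1@2 c2@6, authorship .1...2......
After op 4 (move_left): buffer="xeevyeirgxzt" (len 12), cursors c1@1 c2@5, authorship .1...2......
After op 5 (move_left): buffer="xeevyeirgxzt" (len 12), cursors c1@0 c2@4, authorship .1...2......
After op 6 (move_right): buffer="xeevyeirgxzt" (len 12), cursors c1@1 c2@5, authorship .1...2......
After op 7 (add_cursor(0)): buffer="xeevyeirgxzt" (len 12), cursors c3@0 c1@1 c2@5, authorship .1...2......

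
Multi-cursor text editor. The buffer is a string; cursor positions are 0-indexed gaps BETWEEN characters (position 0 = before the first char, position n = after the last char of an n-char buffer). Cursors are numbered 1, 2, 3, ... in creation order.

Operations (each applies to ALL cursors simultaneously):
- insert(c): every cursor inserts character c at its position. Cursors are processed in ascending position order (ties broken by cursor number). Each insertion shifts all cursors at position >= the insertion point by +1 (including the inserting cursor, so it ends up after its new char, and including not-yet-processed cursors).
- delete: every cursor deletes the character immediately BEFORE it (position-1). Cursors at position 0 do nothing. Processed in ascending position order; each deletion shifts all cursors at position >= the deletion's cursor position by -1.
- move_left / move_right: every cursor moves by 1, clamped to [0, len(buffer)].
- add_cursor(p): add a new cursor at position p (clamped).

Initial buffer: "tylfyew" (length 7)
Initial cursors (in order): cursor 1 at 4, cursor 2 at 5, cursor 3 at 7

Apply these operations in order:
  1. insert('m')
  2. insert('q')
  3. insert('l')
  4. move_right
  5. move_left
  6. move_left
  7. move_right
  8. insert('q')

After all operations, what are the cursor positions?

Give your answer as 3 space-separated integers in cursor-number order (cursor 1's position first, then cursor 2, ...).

After op 1 (insert('m')): buffer="tylfmymewm" (len 10), cursors c1@5 c2@7 c3@10, authorship ....1.2..3
After op 2 (insert('q')): buffer="tylfmqymqewmq" (len 13), cursors c1@6 c2@9 c3@13, authorship ....11.22..33
After op 3 (insert('l')): buffer="tylfmqlymqlewmql" (len 16), cursors c1@7 c2@11 c3@16, authorship ....111.222..333
After op 4 (move_right): buffer="tylfmqlymqlewmql" (len 16), cursors c1@8 c2@12 c3@16, authorship ....111.222..333
After op 5 (move_left): buffer="tylfmqlymqlewmql" (len 16), cursors c1@7 c2@11 c3@15, authorship ....111.222..333
After op 6 (move_left): buffer="tylfmqlymqlewmql" (len 16), cursors c1@6 c2@10 c3@14, authorship ....111.222..333
After op 7 (move_right): buffer="tylfmqlymqlewmql" (len 16), cursors c1@7 c2@11 c3@15, authorship ....111.222..333
After op 8 (insert('q')): buffer="tylfmqlqymqlqewmqql" (len 19), cursors c1@8 c2@13 c3@18, authorship ....1111.2222..3333

Answer: 8 13 18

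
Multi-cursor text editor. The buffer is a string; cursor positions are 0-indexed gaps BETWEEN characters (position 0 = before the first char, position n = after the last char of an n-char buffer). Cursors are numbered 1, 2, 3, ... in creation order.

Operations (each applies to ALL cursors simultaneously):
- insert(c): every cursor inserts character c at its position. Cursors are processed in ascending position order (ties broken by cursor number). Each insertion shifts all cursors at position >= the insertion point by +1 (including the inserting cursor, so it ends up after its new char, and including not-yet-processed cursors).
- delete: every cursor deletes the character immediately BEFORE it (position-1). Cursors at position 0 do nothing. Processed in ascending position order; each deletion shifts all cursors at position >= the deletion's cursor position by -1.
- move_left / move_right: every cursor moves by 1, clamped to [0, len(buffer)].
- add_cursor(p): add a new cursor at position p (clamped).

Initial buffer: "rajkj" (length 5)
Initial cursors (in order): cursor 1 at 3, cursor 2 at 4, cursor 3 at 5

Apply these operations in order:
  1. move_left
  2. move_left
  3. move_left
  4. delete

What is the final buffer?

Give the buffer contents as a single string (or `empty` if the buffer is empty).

Answer: jkj

Derivation:
After op 1 (move_left): buffer="rajkj" (len 5), cursors c1@2 c2@3 c3@4, authorship .....
After op 2 (move_left): buffer="rajkj" (len 5), cursors c1@1 c2@2 c3@3, authorship .....
After op 3 (move_left): buffer="rajkj" (len 5), cursors c1@0 c2@1 c3@2, authorship .....
After op 4 (delete): buffer="jkj" (len 3), cursors c1@0 c2@0 c3@0, authorship ...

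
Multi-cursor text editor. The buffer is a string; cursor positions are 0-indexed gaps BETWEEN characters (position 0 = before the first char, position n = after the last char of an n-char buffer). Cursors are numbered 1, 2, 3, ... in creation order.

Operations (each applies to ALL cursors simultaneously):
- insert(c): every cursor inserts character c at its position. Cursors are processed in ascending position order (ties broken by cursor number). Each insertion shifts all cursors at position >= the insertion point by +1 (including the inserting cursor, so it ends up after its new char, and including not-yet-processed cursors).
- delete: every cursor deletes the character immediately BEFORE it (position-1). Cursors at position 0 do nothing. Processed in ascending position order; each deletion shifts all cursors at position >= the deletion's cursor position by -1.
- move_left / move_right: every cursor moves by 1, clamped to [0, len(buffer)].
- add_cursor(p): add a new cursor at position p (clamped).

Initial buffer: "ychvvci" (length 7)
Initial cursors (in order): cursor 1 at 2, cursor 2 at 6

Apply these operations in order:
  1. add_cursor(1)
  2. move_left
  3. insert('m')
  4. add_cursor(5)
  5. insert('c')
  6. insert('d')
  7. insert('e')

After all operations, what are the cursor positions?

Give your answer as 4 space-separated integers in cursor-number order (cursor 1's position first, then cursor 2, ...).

Answer: 9 20 4 14

Derivation:
After op 1 (add_cursor(1)): buffer="ychvvci" (len 7), cursors c3@1 c1@2 c2@6, authorship .......
After op 2 (move_left): buffer="ychvvci" (len 7), cursors c3@0 c1@1 c2@5, authorship .......
After op 3 (insert('m')): buffer="mymchvvmci" (len 10), cursors c3@1 c1@3 c2@8, authorship 3.1....2..
After op 4 (add_cursor(5)): buffer="mymchvvmci" (len 10), cursors c3@1 c1@3 c4@5 c2@8, authorship 3.1....2..
After op 5 (insert('c')): buffer="mcymcchcvvmcci" (len 14), cursors c3@2 c1@5 c4@8 c2@12, authorship 33.11..4..22..
After op 6 (insert('d')): buffer="mcdymcdchcdvvmcdci" (len 18), cursors c3@3 c1@7 c4@11 c2@16, authorship 333.111..44..222..
After op 7 (insert('e')): buffer="mcdeymcdechcdevvmcdeci" (len 22), cursors c3@4 c1@9 c4@14 c2@20, authorship 3333.1111..444..2222..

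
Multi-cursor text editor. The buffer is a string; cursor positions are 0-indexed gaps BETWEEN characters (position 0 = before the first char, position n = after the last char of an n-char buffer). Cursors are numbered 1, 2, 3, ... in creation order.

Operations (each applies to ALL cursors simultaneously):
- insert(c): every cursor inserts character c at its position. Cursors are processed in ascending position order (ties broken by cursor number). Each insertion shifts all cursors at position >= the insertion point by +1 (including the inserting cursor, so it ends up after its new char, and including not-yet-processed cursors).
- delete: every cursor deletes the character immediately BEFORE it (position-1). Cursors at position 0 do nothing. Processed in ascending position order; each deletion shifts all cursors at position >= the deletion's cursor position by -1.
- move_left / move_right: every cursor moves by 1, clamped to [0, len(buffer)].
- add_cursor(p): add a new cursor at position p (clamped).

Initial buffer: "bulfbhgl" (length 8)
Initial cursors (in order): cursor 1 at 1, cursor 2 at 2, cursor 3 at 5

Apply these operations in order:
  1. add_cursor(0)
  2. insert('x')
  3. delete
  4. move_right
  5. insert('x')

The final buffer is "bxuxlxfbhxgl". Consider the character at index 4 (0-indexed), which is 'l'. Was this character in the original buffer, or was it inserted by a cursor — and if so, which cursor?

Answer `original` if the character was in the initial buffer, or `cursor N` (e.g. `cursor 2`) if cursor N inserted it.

Answer: original

Derivation:
After op 1 (add_cursor(0)): buffer="bulfbhgl" (len 8), cursors c4@0 c1@1 c2@2 c3@5, authorship ........
After op 2 (insert('x')): buffer="xbxuxlfbxhgl" (len 12), cursors c4@1 c1@3 c2@5 c3@9, authorship 4.1.2...3...
After op 3 (delete): buffer="bulfbhgl" (len 8), cursors c4@0 c1@1 c2@2 c3@5, authorship ........
After op 4 (move_right): buffer="bulfbhgl" (len 8), cursors c4@1 c1@2 c2@3 c3@6, authorship ........
After op 5 (insert('x')): buffer="bxuxlxfbhxgl" (len 12), cursors c4@2 c1@4 c2@6 c3@10, authorship .4.1.2...3..
Authorship (.=original, N=cursor N): . 4 . 1 . 2 . . . 3 . .
Index 4: author = original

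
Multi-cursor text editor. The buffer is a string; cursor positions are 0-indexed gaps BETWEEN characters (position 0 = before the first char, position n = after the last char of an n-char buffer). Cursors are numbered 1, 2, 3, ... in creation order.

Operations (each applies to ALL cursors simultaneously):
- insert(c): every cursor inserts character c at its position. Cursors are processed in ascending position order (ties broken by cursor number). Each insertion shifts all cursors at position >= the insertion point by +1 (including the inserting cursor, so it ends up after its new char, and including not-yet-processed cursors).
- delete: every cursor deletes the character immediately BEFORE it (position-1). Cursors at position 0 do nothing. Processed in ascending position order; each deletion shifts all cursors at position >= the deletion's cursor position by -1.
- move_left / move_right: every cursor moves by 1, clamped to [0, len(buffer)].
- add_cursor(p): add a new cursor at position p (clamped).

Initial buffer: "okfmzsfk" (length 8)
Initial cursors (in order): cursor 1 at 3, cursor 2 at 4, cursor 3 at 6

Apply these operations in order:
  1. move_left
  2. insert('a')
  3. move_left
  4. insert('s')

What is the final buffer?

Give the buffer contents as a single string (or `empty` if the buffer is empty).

Answer: oksafsamzsasfk

Derivation:
After op 1 (move_left): buffer="okfmzsfk" (len 8), cursors c1@2 c2@3 c3@5, authorship ........
After op 2 (insert('a')): buffer="okafamzasfk" (len 11), cursors c1@3 c2@5 c3@8, authorship ..1.2..3...
After op 3 (move_left): buffer="okafamzasfk" (len 11), cursors c1@2 c2@4 c3@7, authorship ..1.2..3...
After op 4 (insert('s')): buffer="oksafsamzsasfk" (len 14), cursors c1@3 c2@6 c3@10, authorship ..11.22..33...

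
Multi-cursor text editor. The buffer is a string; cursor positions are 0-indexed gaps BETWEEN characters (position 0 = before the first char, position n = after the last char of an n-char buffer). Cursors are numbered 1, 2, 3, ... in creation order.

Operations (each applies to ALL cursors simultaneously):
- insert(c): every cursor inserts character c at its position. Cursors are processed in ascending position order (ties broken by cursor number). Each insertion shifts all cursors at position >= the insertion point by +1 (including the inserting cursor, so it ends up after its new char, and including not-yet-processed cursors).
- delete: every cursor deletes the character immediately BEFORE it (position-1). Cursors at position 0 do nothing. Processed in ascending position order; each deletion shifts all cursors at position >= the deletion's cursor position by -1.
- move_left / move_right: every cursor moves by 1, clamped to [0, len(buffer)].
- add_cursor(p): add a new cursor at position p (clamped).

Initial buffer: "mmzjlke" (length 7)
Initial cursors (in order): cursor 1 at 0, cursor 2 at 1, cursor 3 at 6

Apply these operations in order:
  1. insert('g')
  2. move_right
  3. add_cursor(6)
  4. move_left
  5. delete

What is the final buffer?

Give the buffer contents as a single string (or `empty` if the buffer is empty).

Answer: mmjlke

Derivation:
After op 1 (insert('g')): buffer="gmgmzjlkge" (len 10), cursors c1@1 c2@3 c3@9, authorship 1.2.....3.
After op 2 (move_right): buffer="gmgmzjlkge" (len 10), cursors c1@2 c2@4 c3@10, authorship 1.2.....3.
After op 3 (add_cursor(6)): buffer="gmgmzjlkge" (len 10), cursors c1@2 c2@4 c4@6 c3@10, authorship 1.2.....3.
After op 4 (move_left): buffer="gmgmzjlkge" (len 10), cursors c1@1 c2@3 c4@5 c3@9, authorship 1.2.....3.
After op 5 (delete): buffer="mmjlke" (len 6), cursors c1@0 c2@1 c4@2 c3@5, authorship ......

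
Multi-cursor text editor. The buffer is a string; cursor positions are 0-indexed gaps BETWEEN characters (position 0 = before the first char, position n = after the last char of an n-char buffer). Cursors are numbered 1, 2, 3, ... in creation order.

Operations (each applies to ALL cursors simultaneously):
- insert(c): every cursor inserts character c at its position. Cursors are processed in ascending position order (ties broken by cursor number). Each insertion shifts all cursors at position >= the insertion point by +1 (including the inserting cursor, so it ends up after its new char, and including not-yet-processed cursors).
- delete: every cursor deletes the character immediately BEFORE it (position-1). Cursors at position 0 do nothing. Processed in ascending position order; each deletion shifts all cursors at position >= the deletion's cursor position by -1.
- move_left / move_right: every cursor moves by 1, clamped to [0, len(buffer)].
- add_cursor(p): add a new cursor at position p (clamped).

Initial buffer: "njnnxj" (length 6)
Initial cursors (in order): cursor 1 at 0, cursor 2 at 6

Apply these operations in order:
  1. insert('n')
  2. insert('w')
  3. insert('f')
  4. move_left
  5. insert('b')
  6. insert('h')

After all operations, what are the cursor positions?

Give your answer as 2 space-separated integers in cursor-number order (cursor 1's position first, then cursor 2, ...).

Answer: 4 15

Derivation:
After op 1 (insert('n')): buffer="nnjnnxjn" (len 8), cursors c1@1 c2@8, authorship 1......2
After op 2 (insert('w')): buffer="nwnjnnxjnw" (len 10), cursors c1@2 c2@10, authorship 11......22
After op 3 (insert('f')): buffer="nwfnjnnxjnwf" (len 12), cursors c1@3 c2@12, authorship 111......222
After op 4 (move_left): buffer="nwfnjnnxjnwf" (len 12), cursors c1@2 c2@11, authorship 111......222
After op 5 (insert('b')): buffer="nwbfnjnnxjnwbf" (len 14), cursors c1@3 c2@13, authorship 1111......2222
After op 6 (insert('h')): buffer="nwbhfnjnnxjnwbhf" (len 16), cursors c1@4 c2@15, authorship 11111......22222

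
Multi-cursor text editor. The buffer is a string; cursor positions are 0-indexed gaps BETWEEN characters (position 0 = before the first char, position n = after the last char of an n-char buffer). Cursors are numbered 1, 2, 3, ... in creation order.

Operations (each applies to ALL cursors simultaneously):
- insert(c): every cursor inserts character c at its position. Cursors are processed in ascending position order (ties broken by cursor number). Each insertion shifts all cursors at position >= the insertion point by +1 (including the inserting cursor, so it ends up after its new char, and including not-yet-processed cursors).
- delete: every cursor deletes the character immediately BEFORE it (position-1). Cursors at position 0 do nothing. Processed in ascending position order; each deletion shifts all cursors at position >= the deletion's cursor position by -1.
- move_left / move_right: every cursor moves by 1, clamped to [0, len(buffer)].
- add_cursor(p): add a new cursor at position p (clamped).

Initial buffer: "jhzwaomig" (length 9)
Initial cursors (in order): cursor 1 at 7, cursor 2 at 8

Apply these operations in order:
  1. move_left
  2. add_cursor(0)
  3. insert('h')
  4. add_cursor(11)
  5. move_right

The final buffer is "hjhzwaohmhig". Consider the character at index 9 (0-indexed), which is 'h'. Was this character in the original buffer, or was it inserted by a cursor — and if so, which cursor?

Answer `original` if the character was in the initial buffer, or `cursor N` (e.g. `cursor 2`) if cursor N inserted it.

Answer: cursor 2

Derivation:
After op 1 (move_left): buffer="jhzwaomig" (len 9), cursors c1@6 c2@7, authorship .........
After op 2 (add_cursor(0)): buffer="jhzwaomig" (len 9), cursors c3@0 c1@6 c2@7, authorship .........
After op 3 (insert('h')): buffer="hjhzwaohmhig" (len 12), cursors c3@1 c1@8 c2@10, authorship 3......1.2..
After op 4 (add_cursor(11)): buffer="hjhzwaohmhig" (len 12), cursors c3@1 c1@8 c2@10 c4@11, authorship 3......1.2..
After op 5 (move_right): buffer="hjhzwaohmhig" (len 12), cursors c3@2 c1@9 c2@11 c4@12, authorship 3......1.2..
Authorship (.=original, N=cursor N): 3 . . . . . . 1 . 2 . .
Index 9: author = 2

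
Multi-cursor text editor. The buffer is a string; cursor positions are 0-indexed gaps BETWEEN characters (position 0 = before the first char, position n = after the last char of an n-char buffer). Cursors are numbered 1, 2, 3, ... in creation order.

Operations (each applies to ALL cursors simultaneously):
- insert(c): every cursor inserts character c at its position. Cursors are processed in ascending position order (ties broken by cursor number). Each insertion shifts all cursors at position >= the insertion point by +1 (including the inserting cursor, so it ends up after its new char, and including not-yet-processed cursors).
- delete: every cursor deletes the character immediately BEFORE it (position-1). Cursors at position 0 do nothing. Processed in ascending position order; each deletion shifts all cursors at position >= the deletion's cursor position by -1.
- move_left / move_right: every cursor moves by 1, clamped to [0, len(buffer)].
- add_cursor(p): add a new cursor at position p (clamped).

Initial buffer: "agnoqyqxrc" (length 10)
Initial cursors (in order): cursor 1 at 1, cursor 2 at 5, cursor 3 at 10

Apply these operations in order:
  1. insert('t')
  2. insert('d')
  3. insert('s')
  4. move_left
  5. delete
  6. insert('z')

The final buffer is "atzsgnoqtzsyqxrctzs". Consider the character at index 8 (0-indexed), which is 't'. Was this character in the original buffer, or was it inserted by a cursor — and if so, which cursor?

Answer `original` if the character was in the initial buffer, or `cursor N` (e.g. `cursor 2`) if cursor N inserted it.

Answer: cursor 2

Derivation:
After op 1 (insert('t')): buffer="atgnoqtyqxrct" (len 13), cursors c1@2 c2@7 c3@13, authorship .1....2.....3
After op 2 (insert('d')): buffer="atdgnoqtdyqxrctd" (len 16), cursors c1@3 c2@9 c3@16, authorship .11....22.....33
After op 3 (insert('s')): buffer="atdsgnoqtdsyqxrctds" (len 19), cursors c1@4 c2@11 c3@19, authorship .111....222.....333
After op 4 (move_left): buffer="atdsgnoqtdsyqxrctds" (len 19), cursors c1@3 c2@10 c3@18, authorship .111....222.....333
After op 5 (delete): buffer="atsgnoqtsyqxrcts" (len 16), cursors c1@2 c2@8 c3@15, authorship .11....22.....33
After op 6 (insert('z')): buffer="atzsgnoqtzsyqxrctzs" (len 19), cursors c1@3 c2@10 c3@18, authorship .111....222.....333
Authorship (.=original, N=cursor N): . 1 1 1 . . . . 2 2 2 . . . . . 3 3 3
Index 8: author = 2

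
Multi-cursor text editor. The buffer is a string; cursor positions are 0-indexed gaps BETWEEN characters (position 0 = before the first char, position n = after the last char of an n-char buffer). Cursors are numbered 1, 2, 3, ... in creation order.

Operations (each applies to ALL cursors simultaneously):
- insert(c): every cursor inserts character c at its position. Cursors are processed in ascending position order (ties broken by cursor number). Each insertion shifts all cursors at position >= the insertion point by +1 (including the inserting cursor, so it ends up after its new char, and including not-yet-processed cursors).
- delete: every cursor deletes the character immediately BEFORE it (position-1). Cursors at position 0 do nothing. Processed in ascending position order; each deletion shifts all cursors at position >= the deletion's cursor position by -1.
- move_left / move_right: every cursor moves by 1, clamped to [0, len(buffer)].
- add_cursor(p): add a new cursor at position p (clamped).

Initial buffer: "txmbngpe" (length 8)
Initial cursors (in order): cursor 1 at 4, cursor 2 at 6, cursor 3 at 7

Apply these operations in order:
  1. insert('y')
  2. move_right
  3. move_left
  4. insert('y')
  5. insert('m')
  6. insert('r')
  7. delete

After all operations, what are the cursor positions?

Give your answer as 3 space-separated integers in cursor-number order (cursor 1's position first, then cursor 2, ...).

Answer: 7 12 16

Derivation:
After op 1 (insert('y')): buffer="txmbyngypye" (len 11), cursors c1@5 c2@8 c3@10, authorship ....1..2.3.
After op 2 (move_right): buffer="txmbyngypye" (len 11), cursors c1@6 c2@9 c3@11, authorship ....1..2.3.
After op 3 (move_left): buffer="txmbyngypye" (len 11), cursors c1@5 c2@8 c3@10, authorship ....1..2.3.
After op 4 (insert('y')): buffer="txmbyyngyypyye" (len 14), cursors c1@6 c2@10 c3@13, authorship ....11..22.33.
After op 5 (insert('m')): buffer="txmbyymngyympyyme" (len 17), cursors c1@7 c2@12 c3@16, authorship ....111..222.333.
After op 6 (insert('r')): buffer="txmbyymrngyymrpyymre" (len 20), cursors c1@8 c2@14 c3@19, authorship ....1111..2222.3333.
After op 7 (delete): buffer="txmbyymngyympyyme" (len 17), cursors c1@7 c2@12 c3@16, authorship ....111..222.333.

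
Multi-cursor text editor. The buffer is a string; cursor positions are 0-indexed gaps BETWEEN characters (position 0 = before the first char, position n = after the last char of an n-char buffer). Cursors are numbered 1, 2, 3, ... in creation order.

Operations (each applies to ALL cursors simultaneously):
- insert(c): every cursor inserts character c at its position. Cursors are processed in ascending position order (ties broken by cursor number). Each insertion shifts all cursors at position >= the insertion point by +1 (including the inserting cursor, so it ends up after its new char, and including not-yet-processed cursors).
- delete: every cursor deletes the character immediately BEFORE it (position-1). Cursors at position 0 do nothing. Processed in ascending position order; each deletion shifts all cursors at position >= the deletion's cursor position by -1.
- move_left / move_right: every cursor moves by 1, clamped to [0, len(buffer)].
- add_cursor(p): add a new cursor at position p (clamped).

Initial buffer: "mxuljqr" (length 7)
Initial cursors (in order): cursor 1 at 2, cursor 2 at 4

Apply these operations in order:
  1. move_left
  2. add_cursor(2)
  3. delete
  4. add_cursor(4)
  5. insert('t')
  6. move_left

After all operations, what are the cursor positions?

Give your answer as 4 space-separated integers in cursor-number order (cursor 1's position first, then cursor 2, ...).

After op 1 (move_left): buffer="mxuljqr" (len 7), cursors c1@1 c2@3, authorship .......
After op 2 (add_cursor(2)): buffer="mxuljqr" (len 7), cursors c1@1 c3@2 c2@3, authorship .......
After op 3 (delete): buffer="ljqr" (len 4), cursors c1@0 c2@0 c3@0, authorship ....
After op 4 (add_cursor(4)): buffer="ljqr" (len 4), cursors c1@0 c2@0 c3@0 c4@4, authorship ....
After op 5 (insert('t')): buffer="tttljqrt" (len 8), cursors c1@3 c2@3 c3@3 c4@8, authorship 123....4
After op 6 (move_left): buffer="tttljqrt" (len 8), cursors c1@2 c2@2 c3@2 c4@7, authorship 123....4

Answer: 2 2 2 7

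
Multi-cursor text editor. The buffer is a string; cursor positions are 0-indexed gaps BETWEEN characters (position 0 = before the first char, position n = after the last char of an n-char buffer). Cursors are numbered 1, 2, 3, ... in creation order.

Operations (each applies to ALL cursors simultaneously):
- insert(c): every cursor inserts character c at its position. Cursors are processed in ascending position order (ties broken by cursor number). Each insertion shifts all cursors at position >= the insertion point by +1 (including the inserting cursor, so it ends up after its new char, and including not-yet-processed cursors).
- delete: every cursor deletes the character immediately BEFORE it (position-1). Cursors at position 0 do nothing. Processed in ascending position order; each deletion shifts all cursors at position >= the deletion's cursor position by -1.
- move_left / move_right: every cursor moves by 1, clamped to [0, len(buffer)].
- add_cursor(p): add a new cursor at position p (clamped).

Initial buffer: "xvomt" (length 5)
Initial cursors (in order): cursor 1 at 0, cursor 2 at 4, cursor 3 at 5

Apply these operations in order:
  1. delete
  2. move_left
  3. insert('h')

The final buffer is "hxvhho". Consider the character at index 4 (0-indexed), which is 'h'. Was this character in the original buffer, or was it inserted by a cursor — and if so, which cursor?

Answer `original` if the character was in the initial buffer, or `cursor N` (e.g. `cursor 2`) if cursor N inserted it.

Answer: cursor 3

Derivation:
After op 1 (delete): buffer="xvo" (len 3), cursors c1@0 c2@3 c3@3, authorship ...
After op 2 (move_left): buffer="xvo" (len 3), cursors c1@0 c2@2 c3@2, authorship ...
After op 3 (insert('h')): buffer="hxvhho" (len 6), cursors c1@1 c2@5 c3@5, authorship 1..23.
Authorship (.=original, N=cursor N): 1 . . 2 3 .
Index 4: author = 3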